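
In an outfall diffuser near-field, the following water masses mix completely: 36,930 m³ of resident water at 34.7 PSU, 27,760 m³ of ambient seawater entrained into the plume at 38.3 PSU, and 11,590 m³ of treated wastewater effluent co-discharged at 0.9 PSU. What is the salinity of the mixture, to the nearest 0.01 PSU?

30.87 PSU

Total salt / total volume:
salt = 36,930×34.7 + 27,760×38.3 + 11,590×0.9 = 1,281,471 + 1,063,208 + 10,431 = 2,355,110
volume = 36,930 + 27,760 + 11,590 = 76,280 m³
S = 2,355,110 / 76,280 = 30.8745 PSU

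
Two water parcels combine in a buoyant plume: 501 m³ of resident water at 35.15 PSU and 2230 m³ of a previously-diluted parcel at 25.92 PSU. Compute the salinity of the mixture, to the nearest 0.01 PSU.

Mass of salt is conserved:
salt = 501×35.15 + 2,230×25.92 = 17,610.15 + 57,801.6 = 75,411.75
volume = 501 + 2,230 = 2,731 m³
S = 75,411.75 / 2,731 = 27.6132 PSU

27.61 PSU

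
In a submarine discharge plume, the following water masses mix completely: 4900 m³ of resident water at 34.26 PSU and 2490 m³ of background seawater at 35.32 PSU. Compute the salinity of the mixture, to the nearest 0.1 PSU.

Mass of salt is conserved:
salt = 4,900×34.26 + 2,490×35.32 = 167,874 + 87,946.8 = 255,820.8
volume = 4,900 + 2,490 = 7,390 m³
S = 255,820.8 / 7,390 = 34.617 PSU

34.6 PSU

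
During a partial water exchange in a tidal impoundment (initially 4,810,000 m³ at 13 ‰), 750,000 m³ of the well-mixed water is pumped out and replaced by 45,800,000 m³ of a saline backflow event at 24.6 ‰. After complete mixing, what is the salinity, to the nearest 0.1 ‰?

23.7 ‰

Remaining after removal: 4,060,000 m³ at 13 ‰ (salt = 52,780,000)
After addition: salt = 52,780,000 + 45,800,000×24.6 = 1,179,460,000; volume = 49,860,000 m³
S = 1,179,460,000 / 49,860,000 = 23.6554 ‰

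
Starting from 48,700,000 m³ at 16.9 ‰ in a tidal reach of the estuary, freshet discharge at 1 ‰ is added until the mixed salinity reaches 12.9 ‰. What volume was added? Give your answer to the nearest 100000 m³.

16400000 m³

Salt balance: 48,700,000×16.9 + V×1 = (48,700,000+V)×12.9
823,030,000 + 1V = 628,230,000 + 12.9V
194,800,000 = 11.9V
V = 16,369,747.9 m³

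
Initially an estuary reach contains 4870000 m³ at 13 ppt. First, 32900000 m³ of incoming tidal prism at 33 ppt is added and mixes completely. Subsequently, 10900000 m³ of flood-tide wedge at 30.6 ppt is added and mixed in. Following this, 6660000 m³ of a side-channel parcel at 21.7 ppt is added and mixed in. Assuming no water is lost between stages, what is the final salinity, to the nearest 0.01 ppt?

29.41 ppt

Mass of salt is conserved:
Initial salt = 4,870,000×13 = 63,310,000
After stage 1: salt = 63,310,000 + 32,900,000×33 = 1,149,010,000; volume = 37,770,000 m³; S = 30.421 ppt
After stage 2: salt = 1,149,010,000 + 10,900,000×30.6 = 1,482,550,000; volume = 48,670,000 m³; S = 30.461 ppt
After stage 3: salt = 1,482,550,000 + 6,660,000×21.7 = 1,627,072,000; volume = 55,330,000 m³
S = 1,627,072,000 / 55,330,000 = 29.4067 ppt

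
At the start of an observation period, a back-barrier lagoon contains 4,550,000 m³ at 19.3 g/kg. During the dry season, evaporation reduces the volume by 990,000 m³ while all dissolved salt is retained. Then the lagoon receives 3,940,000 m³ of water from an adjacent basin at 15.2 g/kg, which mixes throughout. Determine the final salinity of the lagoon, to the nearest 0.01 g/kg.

19.69 g/kg

After evaporation: salt = 4,550,000×19.3 = 87,815,000; volume = 4,550,000 − 990,000 = 3,560,000 m³
After mixing: salt = 87,815,000 + 3,940,000×15.2 = 147,703,000; volume = 3,560,000 + 3,940,000 = 7,500,000 m³
S = 147,703,000 / 7,500,000 = 19.6937 g/kg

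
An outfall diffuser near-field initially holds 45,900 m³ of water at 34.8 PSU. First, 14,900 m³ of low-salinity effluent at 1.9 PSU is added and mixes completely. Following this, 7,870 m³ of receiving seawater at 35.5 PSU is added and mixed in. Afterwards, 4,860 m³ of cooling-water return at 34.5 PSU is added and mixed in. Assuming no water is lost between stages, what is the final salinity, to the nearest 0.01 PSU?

Total salt / total volume:
Initial salt = 45,900×34.8 = 1,597,320
After stage 1: salt = 1,597,320 + 14,900×1.9 = 1,625,630; volume = 60,800 m³; S = 26.737 PSU
After stage 2: salt = 1,625,630 + 7,870×35.5 = 1,905,015; volume = 68,670 m³; S = 27.742 PSU
After stage 3: salt = 1,905,015 + 4,860×34.5 = 2,072,685; volume = 73,530 m³
S = 2,072,685 / 73,530 = 28.1883 PSU

28.19 PSU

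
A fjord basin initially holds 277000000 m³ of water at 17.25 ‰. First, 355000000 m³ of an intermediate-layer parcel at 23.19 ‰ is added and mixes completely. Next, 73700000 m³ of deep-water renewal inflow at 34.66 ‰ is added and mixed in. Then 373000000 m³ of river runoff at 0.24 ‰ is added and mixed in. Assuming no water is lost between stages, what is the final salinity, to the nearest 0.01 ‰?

14.51 ‰

Conserving salt mass:
Initial salt = 277,000,000×17.25 = 4,778,250,000
After stage 1: salt = 4,778,250,000 + 355,000,000×23.19 = 13,010,700,000; volume = 632,000,000 m³; S = 20.587 ‰
After stage 2: salt = 13,010,700,000 + 73,700,000×34.66 = 15,565,142,000; volume = 705,700,000 m³; S = 22.056 ‰
After stage 3: salt = 15,565,142,000 + 373,000,000×0.24 = 15,654,662,000; volume = 1,078,700,000 m³
S = 15,654,662,000 / 1,078,700,000 = 14.5125 ‰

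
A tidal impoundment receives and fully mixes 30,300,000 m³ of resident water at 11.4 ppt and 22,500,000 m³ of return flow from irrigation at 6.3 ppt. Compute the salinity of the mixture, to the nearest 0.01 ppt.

9.23 ppt

Total salt / total volume:
salt = 30,300,000×11.4 + 22,500,000×6.3 = 345,420,000 + 141,750,000 = 487,170,000
volume = 30,300,000 + 22,500,000 = 52,800,000 m³
S = 487,170,000 / 52,800,000 = 9.2267 ppt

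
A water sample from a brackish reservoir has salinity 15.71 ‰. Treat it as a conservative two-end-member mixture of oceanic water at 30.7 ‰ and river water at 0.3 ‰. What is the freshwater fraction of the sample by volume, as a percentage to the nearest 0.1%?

49.3%

Let f be the freshwater fraction. Salt balance per unit volume:
f×0.3 + (1−f)×30.7 = 15.71
f = (30.7 − 15.71) / (30.7 − 0.3) = 14.99/30.4 = 0.4931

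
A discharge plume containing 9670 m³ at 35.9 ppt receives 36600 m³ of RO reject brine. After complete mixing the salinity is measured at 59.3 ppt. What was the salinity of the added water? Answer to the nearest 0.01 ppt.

Salt balance: 9,670×35.9 + 36,600×S = 46,270×59.3
347,153 + 36,600·S = 2,743,811
S = (2,743,811 − 347,153) / 36,600 = 65.4825 ppt

65.48 ppt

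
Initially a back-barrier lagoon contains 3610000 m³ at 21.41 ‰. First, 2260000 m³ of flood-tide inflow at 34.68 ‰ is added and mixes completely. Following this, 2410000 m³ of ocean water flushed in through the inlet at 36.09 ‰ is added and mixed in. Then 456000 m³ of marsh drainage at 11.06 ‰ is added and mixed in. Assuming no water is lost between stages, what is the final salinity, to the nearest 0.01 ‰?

Salt balance:
Initial salt = 3,610,000×21.41 = 77,290,100
After stage 1: salt = 77,290,100 + 2,260,000×34.68 = 155,666,900; volume = 5,870,000 m³; S = 26.519 ‰
After stage 2: salt = 155,666,900 + 2,410,000×36.09 = 242,643,800; volume = 8,280,000 m³; S = 29.305 ‰
After stage 3: salt = 242,643,800 + 456,000×11.06 = 247,687,160; volume = 8,736,000 m³
S = 247,687,160 / 8,736,000 = 28.3525 ‰

28.35 ‰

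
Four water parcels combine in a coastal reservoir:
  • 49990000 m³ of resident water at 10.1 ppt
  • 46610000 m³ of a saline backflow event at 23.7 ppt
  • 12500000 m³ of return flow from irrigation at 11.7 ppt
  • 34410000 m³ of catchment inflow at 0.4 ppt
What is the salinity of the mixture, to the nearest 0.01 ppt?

12.33 ppt

Salt balance:
salt = 49,990,000×10.1 + 46,610,000×23.7 + 12,500,000×11.7 + 34,410,000×0.4 = 504,899,000 + 1,104,657,000 + 146,250,000 + 13,764,000 = 1,769,570,000
volume = 49,990,000 + 46,610,000 + 12,500,000 + 34,410,000 = 143,510,000 m³
S = 1,769,570,000 / 143,510,000 = 12.3306 ppt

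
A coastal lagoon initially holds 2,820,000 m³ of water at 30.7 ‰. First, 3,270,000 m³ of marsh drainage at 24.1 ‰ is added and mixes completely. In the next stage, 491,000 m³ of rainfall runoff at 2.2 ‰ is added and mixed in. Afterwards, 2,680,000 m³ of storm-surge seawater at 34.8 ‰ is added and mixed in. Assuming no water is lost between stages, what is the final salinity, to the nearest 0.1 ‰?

Mass of salt is conserved:
Initial salt = 2,820,000×30.7 = 86,574,000
After stage 1: salt = 86,574,000 + 3,270,000×24.1 = 165,381,000; volume = 6,090,000 m³; S = 27.156 ‰
After stage 2: salt = 165,381,000 + 491,000×2.2 = 166,461,200; volume = 6,581,000 m³; S = 25.294 ‰
After stage 3: salt = 166,461,200 + 2,680,000×34.8 = 259,725,200; volume = 9,261,000 m³
S = 259,725,200 / 9,261,000 = 28.045 ‰

28.0 ‰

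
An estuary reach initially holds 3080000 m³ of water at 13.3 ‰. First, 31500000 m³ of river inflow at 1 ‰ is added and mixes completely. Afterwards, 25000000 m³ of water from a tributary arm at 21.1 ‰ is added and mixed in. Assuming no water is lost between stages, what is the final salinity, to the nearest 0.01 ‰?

10.07 ‰

Salt balance:
Initial salt = 3,080,000×13.3 = 40,964,000
After stage 1: salt = 40,964,000 + 31,500,000×1 = 72,464,000; volume = 34,580,000 m³; S = 2.096 ‰
After stage 2: salt = 72,464,000 + 25,000,000×21.1 = 599,964,000; volume = 59,580,000 m³
S = 599,964,000 / 59,580,000 = 10.0699 ‰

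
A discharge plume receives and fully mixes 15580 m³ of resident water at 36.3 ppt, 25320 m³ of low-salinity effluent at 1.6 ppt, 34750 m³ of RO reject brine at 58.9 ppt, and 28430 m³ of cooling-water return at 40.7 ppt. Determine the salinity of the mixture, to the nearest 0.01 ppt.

36.61 ppt

Mass of salt is conserved:
salt = 15,580×36.3 + 25,320×1.6 + 34,750×58.9 + 28,430×40.7 = 565,554 + 40,512 + 2,046,775 + 1,157,101 = 3,809,942
volume = 15,580 + 25,320 + 34,750 + 28,430 = 104,080 m³
S = 3,809,942 / 104,080 = 36.6059 ppt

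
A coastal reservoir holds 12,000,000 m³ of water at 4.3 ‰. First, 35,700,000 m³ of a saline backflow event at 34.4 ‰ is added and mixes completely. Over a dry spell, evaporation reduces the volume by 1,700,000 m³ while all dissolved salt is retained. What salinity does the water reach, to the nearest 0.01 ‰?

27.82 ‰

After mixing: salt = 12,000,000×4.3 + 35,700,000×34.4 = 1,279,680,000; volume = 47,700,000 m³
After evaporation: salt unchanged = 1,279,680,000; volume = 47,700,000 − 1,700,000 = 46,000,000 m³
S = 1,279,680,000 / 46,000,000 = 27.8191 ‰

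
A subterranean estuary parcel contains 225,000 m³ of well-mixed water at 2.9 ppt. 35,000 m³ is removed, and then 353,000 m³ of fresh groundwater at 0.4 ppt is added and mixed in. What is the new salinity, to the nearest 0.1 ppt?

1.3 ppt

Remaining after removal: 190,000 m³ at 2.9 ppt (salt = 551,000)
After addition: salt = 551,000 + 353,000×0.4 = 692,200; volume = 543,000 m³
S = 692,200 / 543,000 = 1.2748 ppt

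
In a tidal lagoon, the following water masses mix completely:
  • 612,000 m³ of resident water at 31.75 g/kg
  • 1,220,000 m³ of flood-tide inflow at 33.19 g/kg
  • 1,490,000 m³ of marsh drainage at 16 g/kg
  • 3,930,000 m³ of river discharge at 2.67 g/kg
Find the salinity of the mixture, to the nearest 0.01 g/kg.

Mass of salt is conserved:
salt = 612,000×31.75 + 1,220,000×33.19 + 1,490,000×16 + 3,930,000×2.67 = 19,431,000 + 40,491,800 + 23,840,000 + 10,493,100 = 94,255,900
volume = 612,000 + 1,220,000 + 1,490,000 + 3,930,000 = 7,252,000 m³
S = 94,255,900 / 7,252,000 = 12.9972 g/kg

13.00 g/kg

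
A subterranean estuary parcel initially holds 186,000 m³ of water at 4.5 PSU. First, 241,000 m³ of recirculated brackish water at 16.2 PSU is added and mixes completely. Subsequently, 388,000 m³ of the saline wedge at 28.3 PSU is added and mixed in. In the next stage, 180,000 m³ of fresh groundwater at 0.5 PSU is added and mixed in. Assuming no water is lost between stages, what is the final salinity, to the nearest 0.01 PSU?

Total salt / total volume:
Initial salt = 186,000×4.5 = 837,000
After stage 1: salt = 837,000 + 241,000×16.2 = 4,741,200; volume = 427,000 m³; S = 11.104 PSU
After stage 2: salt = 4,741,200 + 388,000×28.3 = 15,721,600; volume = 815,000 m³; S = 19.29 PSU
After stage 3: salt = 15,721,600 + 180,000×0.5 = 15,811,600; volume = 995,000 m³
S = 15,811,600 / 995,000 = 15.8911 PSU

15.89 PSU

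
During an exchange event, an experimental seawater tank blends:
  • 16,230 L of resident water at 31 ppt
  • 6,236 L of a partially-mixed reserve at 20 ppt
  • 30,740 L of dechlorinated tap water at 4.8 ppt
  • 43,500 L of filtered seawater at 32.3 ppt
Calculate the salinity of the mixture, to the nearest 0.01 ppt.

Conserving salt mass:
salt = 16,230×31 + 6,236×20 + 30,740×4.8 + 43,500×32.3 = 503,130 + 124,720 + 147,552 + 1,405,050 = 2,180,452
volume = 16,230 + 6,236 + 30,740 + 43,500 = 96,706 L
S = 2,180,452 / 96,706 = 22.5472 ppt

22.55 ppt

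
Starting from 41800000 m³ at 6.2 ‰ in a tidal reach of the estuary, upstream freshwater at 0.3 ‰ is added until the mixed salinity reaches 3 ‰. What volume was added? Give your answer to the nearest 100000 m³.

49500000 m³

Salt balance: 41,800,000×6.2 + V×0.3 = (41,800,000+V)×3
259,160,000 + 0.3V = 125,400,000 + 3V
133,760,000 = 2.7V
V = 49,540,740.74 m³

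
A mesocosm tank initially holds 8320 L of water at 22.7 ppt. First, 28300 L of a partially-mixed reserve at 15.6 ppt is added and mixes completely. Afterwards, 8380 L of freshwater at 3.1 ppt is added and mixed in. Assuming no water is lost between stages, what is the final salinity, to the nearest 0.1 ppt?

Mass of salt is conserved:
Initial salt = 8,320×22.7 = 188,864
After stage 1: salt = 188,864 + 28,300×15.6 = 630,344; volume = 36,620 L; S = 17.213 ppt
After stage 2: salt = 630,344 + 8,380×3.1 = 656,322; volume = 45,000 L
S = 656,322 / 45,000 = 14.5849 ppt

14.6 ppt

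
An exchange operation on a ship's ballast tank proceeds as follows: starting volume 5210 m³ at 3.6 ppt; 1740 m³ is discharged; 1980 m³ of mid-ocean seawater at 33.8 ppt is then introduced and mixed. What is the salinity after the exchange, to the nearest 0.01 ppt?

14.57 ppt

Remaining after removal: 3,470 m³ at 3.6 ppt (salt = 12,492)
After addition: salt = 12,492 + 1,980×33.8 = 79,416; volume = 5,450 m³
S = 79,416 / 5,450 = 14.5717 ppt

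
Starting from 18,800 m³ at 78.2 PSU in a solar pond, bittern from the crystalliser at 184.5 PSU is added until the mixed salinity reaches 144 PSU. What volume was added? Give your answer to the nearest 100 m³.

30500 m³

Salt balance: 18,800×78.2 + V×184.5 = (18,800+V)×144
1,470,160 + 184.5V = 2,707,200 + 144V
1,237,040 = 40.5V
V = 30,544.2 m³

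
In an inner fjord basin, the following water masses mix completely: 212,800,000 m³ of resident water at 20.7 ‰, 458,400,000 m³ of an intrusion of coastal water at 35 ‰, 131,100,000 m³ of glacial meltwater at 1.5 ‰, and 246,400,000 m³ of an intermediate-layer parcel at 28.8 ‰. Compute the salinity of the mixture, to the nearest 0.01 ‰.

26.45 ‰

Total salt / total volume:
salt = 212,800,000×20.7 + 458,400,000×35 + 131,100,000×1.5 + 246,400,000×28.8 = 4,404,960,000 + 16,044,000,000 + 196,650,000 + 7,096,320,000 = 27,741,930,000
volume = 212,800,000 + 458,400,000 + 131,100,000 + 246,400,000 = 1,048,700,000 m³
S = 27,741,930,000 / 1,048,700,000 = 26.4536 ‰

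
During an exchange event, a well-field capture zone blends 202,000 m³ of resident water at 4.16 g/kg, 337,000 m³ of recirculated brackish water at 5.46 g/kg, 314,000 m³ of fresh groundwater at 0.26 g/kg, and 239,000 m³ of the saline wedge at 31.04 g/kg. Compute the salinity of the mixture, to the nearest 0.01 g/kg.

Conserving salt mass:
salt = 202,000×4.16 + 337,000×5.46 + 314,000×0.26 + 239,000×31.04 = 840,320 + 1,840,020 + 81,640 + 7,418,560 = 10,180,540
volume = 202,000 + 337,000 + 314,000 + 239,000 = 1,092,000 m³
S = 10,180,540 / 1,092,000 = 9.3228 g/kg

9.32 g/kg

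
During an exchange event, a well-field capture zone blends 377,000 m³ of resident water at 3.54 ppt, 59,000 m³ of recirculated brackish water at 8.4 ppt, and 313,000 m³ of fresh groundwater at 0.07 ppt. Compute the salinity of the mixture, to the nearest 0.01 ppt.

Salt balance:
salt = 377,000×3.54 + 59,000×8.4 + 313,000×0.07 = 1,334,580 + 495,600 + 21,910 = 1,852,090
volume = 377,000 + 59,000 + 313,000 = 749,000 m³
S = 1,852,090 / 749,000 = 2.4728 ppt

2.47 ppt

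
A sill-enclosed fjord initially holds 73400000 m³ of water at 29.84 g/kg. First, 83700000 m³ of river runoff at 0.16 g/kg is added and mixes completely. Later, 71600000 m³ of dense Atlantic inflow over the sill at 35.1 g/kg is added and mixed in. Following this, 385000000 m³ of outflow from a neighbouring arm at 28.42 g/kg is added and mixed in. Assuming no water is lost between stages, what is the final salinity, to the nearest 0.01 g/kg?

Weighted by volume,
Initial salt = 73,400,000×29.84 = 2,190,256,000
After stage 1: salt = 2,190,256,000 + 83,700,000×0.16 = 2,203,648,000; volume = 157,100,000 m³; S = 14.027 g/kg
After stage 2: salt = 2,203,648,000 + 71,600,000×35.1 = 4,716,808,000; volume = 228,700,000 m³; S = 20.624 g/kg
After stage 3: salt = 4,716,808,000 + 385,000,000×28.42 = 15,658,508,000; volume = 613,700,000 m³
S = 15,658,508,000 / 613,700,000 = 25.5149 g/kg

25.51 g/kg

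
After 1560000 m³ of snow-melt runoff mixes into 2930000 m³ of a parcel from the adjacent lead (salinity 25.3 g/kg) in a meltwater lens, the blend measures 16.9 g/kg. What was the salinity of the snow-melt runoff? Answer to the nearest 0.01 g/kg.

1.12 g/kg

Salt balance: 2,930,000×25.3 + 1,560,000×S = 4,490,000×16.9
74,129,000 + 1,560,000·S = 75,881,000
S = (75,881,000 − 74,129,000) / 1,560,000 = 1.1231 g/kg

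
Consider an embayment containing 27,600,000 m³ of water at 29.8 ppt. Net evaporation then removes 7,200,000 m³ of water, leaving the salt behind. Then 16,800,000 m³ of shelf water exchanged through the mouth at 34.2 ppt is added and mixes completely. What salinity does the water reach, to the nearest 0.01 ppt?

After evaporation: salt = 27,600,000×29.8 = 822,480,000; volume = 27,600,000 − 7,200,000 = 20,400,000 m³
After mixing: salt = 822,480,000 + 16,800,000×34.2 = 1,397,040,000; volume = 20,400,000 + 16,800,000 = 37,200,000 m³
S = 1,397,040,000 / 37,200,000 = 37.5548 ppt

37.55 ppt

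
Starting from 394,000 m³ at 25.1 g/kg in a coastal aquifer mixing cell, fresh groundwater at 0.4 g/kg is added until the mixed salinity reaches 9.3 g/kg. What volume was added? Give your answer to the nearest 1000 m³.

699000 m³

Salt balance: 394,000×25.1 + V×0.4 = (394,000+V)×9.3
9,889,400 + 0.4V = 3,664,200 + 9.3V
6,225,200 = 8.9V
V = 699,460.67 m³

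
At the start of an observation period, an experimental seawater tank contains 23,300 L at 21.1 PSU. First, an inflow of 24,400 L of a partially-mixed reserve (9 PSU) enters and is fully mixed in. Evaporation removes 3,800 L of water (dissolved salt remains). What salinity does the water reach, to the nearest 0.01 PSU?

16.20 PSU

After mixing: salt = 23,300×21.1 + 24,400×9 = 711,230; volume = 47,700 L
After evaporation: salt unchanged = 711,230; volume = 47,700 − 3,800 = 43,900 L
S = 711,230 / 43,900 = 16.2011 PSU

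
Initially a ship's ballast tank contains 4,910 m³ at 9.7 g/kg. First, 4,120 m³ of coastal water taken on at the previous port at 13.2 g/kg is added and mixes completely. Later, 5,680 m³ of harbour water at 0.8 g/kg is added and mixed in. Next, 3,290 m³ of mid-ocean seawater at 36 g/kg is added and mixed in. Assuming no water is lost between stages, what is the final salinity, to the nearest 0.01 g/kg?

12.50 g/kg

Total salt / total volume:
Initial salt = 4,910×9.7 = 47,627
After stage 1: salt = 47,627 + 4,120×13.2 = 102,011; volume = 9,030 m³; S = 11.297 g/kg
After stage 2: salt = 102,011 + 5,680×0.8 = 106,555; volume = 14,710 m³; S = 7.244 g/kg
After stage 3: salt = 106,555 + 3,290×36 = 224,995; volume = 18,000 m³
S = 224,995 / 18,000 = 12.4997 g/kg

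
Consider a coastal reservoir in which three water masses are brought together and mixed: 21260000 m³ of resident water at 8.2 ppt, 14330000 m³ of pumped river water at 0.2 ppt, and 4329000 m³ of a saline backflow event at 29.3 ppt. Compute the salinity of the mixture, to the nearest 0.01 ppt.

By conservation of dissolved salt,
salt = 21,260,000×8.2 + 14,330,000×0.2 + 4,329,000×29.3 = 174,332,000 + 2,866,000 + 126,839,700 = 304,037,700
volume = 21,260,000 + 14,330,000 + 4,329,000 = 39,919,000 m³
S = 304,037,700 / 39,919,000 = 7.6164 ppt

7.62 ppt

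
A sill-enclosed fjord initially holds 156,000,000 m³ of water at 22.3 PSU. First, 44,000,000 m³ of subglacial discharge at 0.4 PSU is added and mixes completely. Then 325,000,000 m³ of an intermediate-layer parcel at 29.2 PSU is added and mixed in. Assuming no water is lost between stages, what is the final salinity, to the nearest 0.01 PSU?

Salt balance:
Initial salt = 156,000,000×22.3 = 3,478,800,000
After stage 1: salt = 3,478,800,000 + 44,000,000×0.4 = 3,496,400,000; volume = 200,000,000 m³; S = 17.482 PSU
After stage 2: salt = 3,496,400,000 + 325,000,000×29.2 = 12,986,400,000; volume = 525,000,000 m³
S = 12,986,400,000 / 525,000,000 = 24.736 PSU

24.74 PSU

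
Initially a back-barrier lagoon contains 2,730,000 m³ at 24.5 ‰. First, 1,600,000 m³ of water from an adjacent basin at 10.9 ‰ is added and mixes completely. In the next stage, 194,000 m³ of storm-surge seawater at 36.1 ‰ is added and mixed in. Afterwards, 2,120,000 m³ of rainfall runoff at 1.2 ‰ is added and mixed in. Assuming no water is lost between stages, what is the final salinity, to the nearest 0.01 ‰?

By conservation of dissolved salt,
Initial salt = 2,730,000×24.5 = 66,885,000
After stage 1: salt = 66,885,000 + 1,600,000×10.9 = 84,325,000; volume = 4,330,000 m³; S = 19.475 ‰
After stage 2: salt = 84,325,000 + 194,000×36.1 = 91,328,400; volume = 4,524,000 m³; S = 20.188 ‰
After stage 3: salt = 91,328,400 + 2,120,000×1.2 = 93,872,400; volume = 6,644,000 m³
S = 93,872,400 / 6,644,000 = 14.1289 ‰

14.13 ‰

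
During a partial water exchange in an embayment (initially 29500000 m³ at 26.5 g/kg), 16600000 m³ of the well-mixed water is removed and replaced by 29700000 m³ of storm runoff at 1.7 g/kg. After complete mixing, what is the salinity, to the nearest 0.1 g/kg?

9.2 g/kg

Remaining after removal: 12,900,000 m³ at 26.5 g/kg (salt = 341,850,000)
After addition: salt = 341,850,000 + 29,700,000×1.7 = 392,340,000; volume = 42,600,000 m³
S = 392,340,000 / 42,600,000 = 9.2099 g/kg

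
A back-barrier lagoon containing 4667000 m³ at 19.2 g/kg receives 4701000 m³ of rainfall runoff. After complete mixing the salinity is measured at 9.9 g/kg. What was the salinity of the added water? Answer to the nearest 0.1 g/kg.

0.7 g/kg

Salt balance: 4,667,000×19.2 + 4,701,000×S = 9,368,000×9.9
89,606,400 + 4,701,000·S = 92,743,200
S = (92,743,200 − 89,606,400) / 4,701,000 = 0.6673 g/kg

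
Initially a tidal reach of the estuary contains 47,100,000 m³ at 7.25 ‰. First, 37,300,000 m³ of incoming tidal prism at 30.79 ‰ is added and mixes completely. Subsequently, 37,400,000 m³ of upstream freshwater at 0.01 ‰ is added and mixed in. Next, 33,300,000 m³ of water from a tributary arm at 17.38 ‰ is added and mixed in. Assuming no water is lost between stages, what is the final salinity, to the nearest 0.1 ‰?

Salt balance:
Initial salt = 47,100,000×7.25 = 341,475,000
After stage 1: salt = 341,475,000 + 37,300,000×30.79 = 1,489,942,000; volume = 84,400,000 m³; S = 17.653 ‰
After stage 2: salt = 1,489,942,000 + 37,400,000×0.01 = 1,490,316,000; volume = 121,800,000 m³; S = 12.236 ‰
After stage 3: salt = 1,490,316,000 + 33,300,000×17.38 = 2,069,070,000; volume = 155,100,000 m³
S = 2,069,070,000 / 155,100,000 = 13.3402 ‰

13.3 ‰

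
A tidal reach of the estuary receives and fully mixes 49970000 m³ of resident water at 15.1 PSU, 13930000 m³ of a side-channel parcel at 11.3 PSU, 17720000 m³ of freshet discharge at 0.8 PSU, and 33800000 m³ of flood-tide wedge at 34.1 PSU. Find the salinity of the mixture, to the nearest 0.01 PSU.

18.01 PSU

Conserving salt mass:
salt = 49,970,000×15.1 + 13,930,000×11.3 + 17,720,000×0.8 + 33,800,000×34.1 = 754,547,000 + 157,409,000 + 14,176,000 + 1,152,580,000 = 2,078,712,000
volume = 49,970,000 + 13,930,000 + 17,720,000 + 33,800,000 = 115,420,000 m³
S = 2,078,712,000 / 115,420,000 = 18.01 PSU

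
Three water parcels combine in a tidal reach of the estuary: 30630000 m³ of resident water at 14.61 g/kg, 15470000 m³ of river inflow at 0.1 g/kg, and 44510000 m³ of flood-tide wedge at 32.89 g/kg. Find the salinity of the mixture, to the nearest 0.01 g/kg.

21.11 g/kg

By conservation of dissolved salt,
salt = 30,630,000×14.61 + 15,470,000×0.1 + 44,510,000×32.89 = 447,504,300 + 1,547,000 + 1,463,933,900 = 1,912,985,200
volume = 30,630,000 + 15,470,000 + 44,510,000 = 90,610,000 m³
S = 1,912,985,200 / 90,610,000 = 21.1123 g/kg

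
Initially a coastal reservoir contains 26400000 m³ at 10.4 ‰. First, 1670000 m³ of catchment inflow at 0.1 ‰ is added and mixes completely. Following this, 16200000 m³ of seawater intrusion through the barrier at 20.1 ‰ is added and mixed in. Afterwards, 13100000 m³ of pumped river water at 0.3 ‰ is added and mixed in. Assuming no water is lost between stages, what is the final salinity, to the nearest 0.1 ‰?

10.5 ‰

Salt balance:
Initial salt = 26,400,000×10.4 = 274,560,000
After stage 1: salt = 274,560,000 + 1,670,000×0.1 = 274,727,000; volume = 28,070,000 m³; S = 9.787 ‰
After stage 2: salt = 274,727,000 + 16,200,000×20.1 = 600,347,000; volume = 44,270,000 m³; S = 13.561 ‰
After stage 3: salt = 600,347,000 + 13,100,000×0.3 = 604,277,000; volume = 57,370,000 m³
S = 604,277,000 / 57,370,000 = 10.533 ‰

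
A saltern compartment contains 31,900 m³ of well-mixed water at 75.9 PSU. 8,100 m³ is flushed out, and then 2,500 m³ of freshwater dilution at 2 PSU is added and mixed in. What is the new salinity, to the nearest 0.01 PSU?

68.88 PSU

Remaining after removal: 23,800 m³ at 75.9 PSU (salt = 1,806,420)
After addition: salt = 1,806,420 + 2,500×2 = 1,811,420; volume = 26,300 m³
S = 1,811,420 / 26,300 = 68.8753 PSU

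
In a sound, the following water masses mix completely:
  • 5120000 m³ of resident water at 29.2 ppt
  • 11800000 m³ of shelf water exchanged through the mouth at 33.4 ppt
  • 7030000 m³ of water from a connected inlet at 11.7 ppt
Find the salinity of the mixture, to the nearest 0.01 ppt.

Total salt / total volume:
salt = 5,120,000×29.2 + 11,800,000×33.4 + 7,030,000×11.7 = 149,504,000 + 394,120,000 + 82,251,000 = 625,875,000
volume = 5,120,000 + 11,800,000 + 7,030,000 = 23,950,000 m³
S = 625,875,000 / 23,950,000 = 26.1326 ppt

26.13 ppt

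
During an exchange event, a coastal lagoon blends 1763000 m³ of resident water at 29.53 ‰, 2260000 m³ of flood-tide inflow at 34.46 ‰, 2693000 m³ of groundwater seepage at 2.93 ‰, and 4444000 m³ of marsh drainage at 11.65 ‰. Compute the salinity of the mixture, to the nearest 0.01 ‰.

16.99 ‰

By conservation of dissolved salt,
salt = 1,763,000×29.53 + 2,260,000×34.46 + 2,693,000×2.93 + 4,444,000×11.65 = 52,061,390 + 77,879,600 + 7,890,490 + 51,772,600 = 189,604,080
volume = 1,763,000 + 2,260,000 + 2,693,000 + 4,444,000 = 11,160,000 m³
S = 189,604,080 / 11,160,000 = 16.9896 ‰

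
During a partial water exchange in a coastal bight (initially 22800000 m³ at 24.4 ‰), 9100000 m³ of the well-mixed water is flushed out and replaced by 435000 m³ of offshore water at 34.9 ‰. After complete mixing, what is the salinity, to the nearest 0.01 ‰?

24.72 ‰

Remaining after removal: 13,700,000 m³ at 24.4 ‰ (salt = 334,280,000)
After addition: salt = 334,280,000 + 435,000×34.9 = 349,461,500; volume = 14,135,000 m³
S = 349,461,500 / 14,135,000 = 24.7231 ‰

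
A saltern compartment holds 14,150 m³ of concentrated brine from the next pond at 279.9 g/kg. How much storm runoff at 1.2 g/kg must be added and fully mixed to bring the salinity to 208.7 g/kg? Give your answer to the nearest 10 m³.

4860 m³

Salt balance: 14,150×279.9 + V×1.2 = (14,150+V)×208.7
3,960,585 + 1.2V = 2,953,105 + 208.7V
1,007,480 = 207.5V
V = 4,855.33 m³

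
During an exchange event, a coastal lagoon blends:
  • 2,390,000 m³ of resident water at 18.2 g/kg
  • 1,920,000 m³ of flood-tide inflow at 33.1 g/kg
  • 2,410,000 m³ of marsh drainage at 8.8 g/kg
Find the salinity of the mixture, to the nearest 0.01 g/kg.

Salt balance:
salt = 2,390,000×18.2 + 1,920,000×33.1 + 2,410,000×8.8 = 43,498,000 + 63,552,000 + 21,208,000 = 128,258,000
volume = 2,390,000 + 1,920,000 + 2,410,000 = 6,720,000 m³
S = 128,258,000 / 6,720,000 = 19.086 g/kg

19.09 g/kg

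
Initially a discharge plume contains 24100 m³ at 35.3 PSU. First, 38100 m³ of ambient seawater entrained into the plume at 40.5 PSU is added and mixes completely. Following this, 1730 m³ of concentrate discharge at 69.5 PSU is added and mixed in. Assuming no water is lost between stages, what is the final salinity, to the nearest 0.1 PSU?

Conserving salt mass:
Initial salt = 24,100×35.3 = 850,730
After stage 1: salt = 850,730 + 38,100×40.5 = 2,393,780; volume = 62,200 m³; S = 38.485 PSU
After stage 2: salt = 2,393,780 + 1,730×69.5 = 2,514,015; volume = 63,930 m³
S = 2,514,015 / 63,930 = 39.3245 PSU

39.3 PSU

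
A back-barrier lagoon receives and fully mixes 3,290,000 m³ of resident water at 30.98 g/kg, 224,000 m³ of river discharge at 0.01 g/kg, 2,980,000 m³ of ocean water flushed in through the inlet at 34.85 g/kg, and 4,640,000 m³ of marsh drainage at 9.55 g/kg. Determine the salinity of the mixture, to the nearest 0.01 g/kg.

Salt balance:
salt = 3,290,000×30.98 + 224,000×0.01 + 2,980,000×34.85 + 4,640,000×9.55 = 101,924,200 + 2,240 + 103,853,000 + 44,312,000 = 250,091,440
volume = 3,290,000 + 224,000 + 2,980,000 + 4,640,000 = 11,134,000 m³
S = 250,091,440 / 11,134,000 = 22.462 g/kg

22.46 g/kg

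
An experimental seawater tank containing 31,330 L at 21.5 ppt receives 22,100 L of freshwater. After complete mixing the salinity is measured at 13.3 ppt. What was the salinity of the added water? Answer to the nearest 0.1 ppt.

Salt balance: 31,330×21.5 + 22,100×S = 53,430×13.3
673,595 + 22,100·S = 710,619
S = (710,619 − 673,595) / 22,100 = 1.6753 ppt

1.7 ppt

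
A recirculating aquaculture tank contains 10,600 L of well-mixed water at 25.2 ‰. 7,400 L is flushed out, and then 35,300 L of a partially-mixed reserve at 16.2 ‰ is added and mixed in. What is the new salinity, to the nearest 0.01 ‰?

16.95 ‰

Remaining after removal: 3,200 L at 25.2 ‰ (salt = 80,640)
After addition: salt = 80,640 + 35,300×16.2 = 652,500; volume = 38,500 L
S = 652,500 / 38,500 = 16.9481 ‰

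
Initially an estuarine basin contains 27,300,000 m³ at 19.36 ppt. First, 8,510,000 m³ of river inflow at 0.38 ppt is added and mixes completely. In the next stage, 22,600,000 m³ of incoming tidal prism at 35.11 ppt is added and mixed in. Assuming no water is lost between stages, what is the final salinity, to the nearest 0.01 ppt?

Total salt / total volume:
Initial salt = 27,300,000×19.36 = 528,528,000
After stage 1: salt = 528,528,000 + 8,510,000×0.38 = 531,761,800; volume = 35,810,000 m³; S = 14.85 ppt
After stage 2: salt = 531,761,800 + 22,600,000×35.11 = 1,325,247,800; volume = 58,410,000 m³
S = 1,325,247,800 / 58,410,000 = 22.6887 ppt

22.69 ppt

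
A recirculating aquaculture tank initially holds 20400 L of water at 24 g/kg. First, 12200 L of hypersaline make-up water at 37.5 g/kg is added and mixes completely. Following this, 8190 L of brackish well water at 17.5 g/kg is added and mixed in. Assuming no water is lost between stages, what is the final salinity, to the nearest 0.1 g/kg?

Salt balance:
Initial salt = 20,400×24 = 489,600
After stage 1: salt = 489,600 + 12,200×37.5 = 947,100; volume = 32,600 L; S = 29.052 g/kg
After stage 2: salt = 947,100 + 8,190×17.5 = 1,090,425; volume = 40,790 L
S = 1,090,425 / 40,790 = 26.7327 g/kg

26.7 g/kg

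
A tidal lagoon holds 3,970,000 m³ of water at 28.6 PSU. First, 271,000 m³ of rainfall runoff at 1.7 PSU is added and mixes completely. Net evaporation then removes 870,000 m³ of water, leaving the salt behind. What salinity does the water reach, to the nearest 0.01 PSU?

After mixing: salt = 3,970,000×28.6 + 271,000×1.7 = 114,002,700; volume = 4,241,000 m³
After evaporation: salt unchanged = 114,002,700; volume = 4,241,000 − 870,000 = 3,371,000 m³
S = 114,002,700 / 3,371,000 = 33.8187 PSU

33.82 PSU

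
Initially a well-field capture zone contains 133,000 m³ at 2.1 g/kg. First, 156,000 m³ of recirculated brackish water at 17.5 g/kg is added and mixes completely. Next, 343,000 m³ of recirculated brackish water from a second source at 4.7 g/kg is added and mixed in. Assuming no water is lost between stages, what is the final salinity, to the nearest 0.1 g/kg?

7.3 g/kg

By conservation of dissolved salt,
Initial salt = 133,000×2.1 = 279,300
After stage 1: salt = 279,300 + 156,000×17.5 = 3,009,300; volume = 289,000 m³; S = 10.413 g/kg
After stage 2: salt = 3,009,300 + 343,000×4.7 = 4,621,400; volume = 632,000 m³
S = 4,621,400 / 632,000 = 7.3123 g/kg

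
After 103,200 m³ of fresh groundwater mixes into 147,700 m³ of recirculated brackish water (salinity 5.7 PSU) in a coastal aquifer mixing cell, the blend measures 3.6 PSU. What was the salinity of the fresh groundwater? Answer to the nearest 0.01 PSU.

0.59 PSU

Salt balance: 147,700×5.7 + 103,200×S = 250,900×3.6
841,890 + 103,200·S = 903,240
S = (903,240 − 841,890) / 103,200 = 0.5945 PSU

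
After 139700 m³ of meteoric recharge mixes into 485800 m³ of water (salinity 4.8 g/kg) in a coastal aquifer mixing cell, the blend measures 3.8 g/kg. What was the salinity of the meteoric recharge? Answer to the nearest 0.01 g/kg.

Salt balance: 485,800×4.8 + 139,700×S = 625,500×3.8
2,331,840 + 139,700·S = 2,376,900
S = (2,376,900 − 2,331,840) / 139,700 = 0.3225 g/kg

0.32 g/kg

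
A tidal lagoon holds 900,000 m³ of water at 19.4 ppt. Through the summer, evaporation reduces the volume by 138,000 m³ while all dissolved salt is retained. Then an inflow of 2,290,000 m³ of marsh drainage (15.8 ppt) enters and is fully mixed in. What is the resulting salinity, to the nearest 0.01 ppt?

After evaporation: salt = 900,000×19.4 = 17,460,000; volume = 900,000 − 138,000 = 762,000 m³
After mixing: salt = 17,460,000 + 2,290,000×15.8 = 53,642,000; volume = 762,000 + 2,290,000 = 3,052,000 m³
S = 53,642,000 / 3,052,000 = 17.576 ppt

17.58 ppt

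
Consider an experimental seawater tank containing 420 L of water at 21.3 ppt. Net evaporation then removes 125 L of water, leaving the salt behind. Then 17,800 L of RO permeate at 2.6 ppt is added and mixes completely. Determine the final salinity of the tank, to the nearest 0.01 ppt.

After evaporation: salt = 420×21.3 = 8,946; volume = 420 − 125 = 295 L
After mixing: salt = 8,946 + 17,800×2.6 = 55,226; volume = 295 + 17,800 = 18,095 L
S = 55,226 / 18,095 = 3.052 ppt

3.05 ppt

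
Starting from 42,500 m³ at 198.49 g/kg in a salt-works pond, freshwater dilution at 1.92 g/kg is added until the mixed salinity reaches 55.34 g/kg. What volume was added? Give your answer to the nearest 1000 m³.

114000 m³

Salt balance: 42,500×198.49 + V×1.92 = (42,500+V)×55.34
8,435,825 + 1.92V = 2,351,950 + 55.34V
6,083,875 = 53.42V
V = 113,887.59 m³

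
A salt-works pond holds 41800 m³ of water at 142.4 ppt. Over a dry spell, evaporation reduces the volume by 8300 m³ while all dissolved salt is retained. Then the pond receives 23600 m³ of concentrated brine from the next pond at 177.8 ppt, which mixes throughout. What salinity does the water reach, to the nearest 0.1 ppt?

177.7 ppt

After evaporation: salt = 41,800×142.4 = 5,952,320; volume = 41,800 − 8,300 = 33,500 m³
After mixing: salt = 5,952,320 + 23,600×177.8 = 10,148,400; volume = 33,500 + 23,600 = 57,100 m³
S = 10,148,400 / 57,100 = 177.7303 ppt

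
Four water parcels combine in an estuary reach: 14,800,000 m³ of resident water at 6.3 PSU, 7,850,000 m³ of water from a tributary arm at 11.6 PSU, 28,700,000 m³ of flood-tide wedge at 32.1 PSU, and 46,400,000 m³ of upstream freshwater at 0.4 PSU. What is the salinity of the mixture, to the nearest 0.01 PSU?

11.50 PSU

Mass of salt is conserved:
salt = 14,800,000×6.3 + 7,850,000×11.6 + 28,700,000×32.1 + 46,400,000×0.4 = 93,240,000 + 91,060,000 + 921,270,000 + 18,560,000 = 1,124,130,000
volume = 14,800,000 + 7,850,000 + 28,700,000 + 46,400,000 = 97,750,000 m³
S = 1,124,130,000 / 97,750,000 = 11.5001 PSU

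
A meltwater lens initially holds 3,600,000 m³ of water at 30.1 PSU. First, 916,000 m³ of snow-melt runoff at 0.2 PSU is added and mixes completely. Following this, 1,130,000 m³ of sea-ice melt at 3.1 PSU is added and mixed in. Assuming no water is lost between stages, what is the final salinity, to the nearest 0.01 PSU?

Conserving salt mass:
Initial salt = 3,600,000×30.1 = 108,360,000
After stage 1: salt = 108,360,000 + 916,000×0.2 = 108,543,200; volume = 4,516,000 m³; S = 24.035 PSU
After stage 2: salt = 108,543,200 + 1,130,000×3.1 = 112,046,200; volume = 5,646,000 m³
S = 112,046,200 / 5,646,000 = 19.8452 PSU

19.85 PSU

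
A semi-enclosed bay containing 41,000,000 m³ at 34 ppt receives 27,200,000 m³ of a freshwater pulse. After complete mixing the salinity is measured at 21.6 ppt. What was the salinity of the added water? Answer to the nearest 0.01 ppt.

2.91 ppt

Salt balance: 41,000,000×34 + 27,200,000×S = 68,200,000×21.6
1,394,000,000 + 27,200,000·S = 1,473,120,000
S = (1,473,120,000 − 1,394,000,000) / 27,200,000 = 2.9088 ppt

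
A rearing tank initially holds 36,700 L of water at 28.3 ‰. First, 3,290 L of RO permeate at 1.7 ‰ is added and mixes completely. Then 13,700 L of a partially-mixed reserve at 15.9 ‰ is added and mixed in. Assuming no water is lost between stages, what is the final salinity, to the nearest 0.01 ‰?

23.51 ‰

Total salt / total volume:
Initial salt = 36,700×28.3 = 1,038,610
After stage 1: salt = 1,038,610 + 3,290×1.7 = 1,044,203; volume = 39,990 L; S = 26.112 ‰
After stage 2: salt = 1,044,203 + 13,700×15.9 = 1,262,033; volume = 53,690 L
S = 1,262,033 / 53,690 = 23.5059 ‰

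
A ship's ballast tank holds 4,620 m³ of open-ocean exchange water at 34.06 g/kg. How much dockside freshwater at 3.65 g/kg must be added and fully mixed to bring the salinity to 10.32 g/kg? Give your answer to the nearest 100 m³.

16400 m³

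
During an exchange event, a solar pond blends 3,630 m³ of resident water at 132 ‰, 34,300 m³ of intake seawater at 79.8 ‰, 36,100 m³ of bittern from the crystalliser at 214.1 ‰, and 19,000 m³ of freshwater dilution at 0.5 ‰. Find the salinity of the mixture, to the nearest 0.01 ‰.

By conservation of dissolved salt,
salt = 3,630×132 + 34,300×79.8 + 36,100×214.1 + 19,000×0.5 = 479,160 + 2,737,140 + 7,729,010 + 9,500 = 10,954,810
volume = 3,630 + 34,300 + 36,100 + 19,000 = 93,030 m³
S = 10,954,810 / 93,030 = 117.7557 ‰

117.76 ‰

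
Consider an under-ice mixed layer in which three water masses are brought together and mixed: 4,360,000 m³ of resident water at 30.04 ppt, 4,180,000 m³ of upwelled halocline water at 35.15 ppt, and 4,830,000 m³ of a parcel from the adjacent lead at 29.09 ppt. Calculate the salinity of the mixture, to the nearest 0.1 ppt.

31.3 ppt

By conservation of dissolved salt,
salt = 4,360,000×30.04 + 4,180,000×35.15 + 4,830,000×29.09 = 130,974,400 + 146,927,000 + 140,504,700 = 418,406,100
volume = 4,360,000 + 4,180,000 + 4,830,000 = 13,370,000 m³
S = 418,406,100 / 13,370,000 = 31.294 ppt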